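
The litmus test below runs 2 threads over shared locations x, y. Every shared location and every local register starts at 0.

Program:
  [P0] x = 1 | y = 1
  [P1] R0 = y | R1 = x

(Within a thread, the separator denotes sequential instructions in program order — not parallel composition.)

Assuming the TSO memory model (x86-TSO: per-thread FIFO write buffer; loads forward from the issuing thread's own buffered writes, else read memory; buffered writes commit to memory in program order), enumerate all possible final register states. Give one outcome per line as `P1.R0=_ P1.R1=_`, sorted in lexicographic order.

outcome vector order: (P1.R0,P1.R1)
|TSO outcomes| = 3

P1.R0=0 P1.R1=0
P1.R0=0 P1.R1=1
P1.R0=1 P1.R1=1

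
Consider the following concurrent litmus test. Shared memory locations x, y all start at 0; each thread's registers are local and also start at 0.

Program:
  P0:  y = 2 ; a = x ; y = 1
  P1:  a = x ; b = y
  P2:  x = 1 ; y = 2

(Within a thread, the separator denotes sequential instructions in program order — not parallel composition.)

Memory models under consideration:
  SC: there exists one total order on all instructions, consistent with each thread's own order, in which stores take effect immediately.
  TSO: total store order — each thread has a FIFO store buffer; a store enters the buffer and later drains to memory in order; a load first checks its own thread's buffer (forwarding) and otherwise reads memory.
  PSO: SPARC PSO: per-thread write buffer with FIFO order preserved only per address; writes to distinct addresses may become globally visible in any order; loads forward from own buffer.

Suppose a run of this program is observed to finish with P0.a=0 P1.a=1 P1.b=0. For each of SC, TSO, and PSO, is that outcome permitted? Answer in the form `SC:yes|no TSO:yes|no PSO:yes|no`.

outcome vector order: (P0.a,P1.a,P1.b)
SC (11): <0 0 0> <0 0 1> <0 0 2> <0 1 1> <0 1 2> <1 0 0> <1 0 1> <1 0 2> <1 1 0> <1 1 1> <1 1 2>
TSO (12): <0 0 0> <0 0 1> <0 0 2> <0 1 0> <0 1 1> <0 1 2> <1 0 0> <1 0 1> <1 0 2> <1 1 0> <1 1 1> <1 1 2>
PSO (12): <0 0 0> <0 0 1> <0 0 2> <0 1 0> <0 1 1> <0 1 2> <1 0 0> <1 0 1> <1 0 2> <1 1 0> <1 1 1> <1 1 2>
target <0 1 0> ∈ {TSO,PSO}

SC:no TSO:yes PSO:yes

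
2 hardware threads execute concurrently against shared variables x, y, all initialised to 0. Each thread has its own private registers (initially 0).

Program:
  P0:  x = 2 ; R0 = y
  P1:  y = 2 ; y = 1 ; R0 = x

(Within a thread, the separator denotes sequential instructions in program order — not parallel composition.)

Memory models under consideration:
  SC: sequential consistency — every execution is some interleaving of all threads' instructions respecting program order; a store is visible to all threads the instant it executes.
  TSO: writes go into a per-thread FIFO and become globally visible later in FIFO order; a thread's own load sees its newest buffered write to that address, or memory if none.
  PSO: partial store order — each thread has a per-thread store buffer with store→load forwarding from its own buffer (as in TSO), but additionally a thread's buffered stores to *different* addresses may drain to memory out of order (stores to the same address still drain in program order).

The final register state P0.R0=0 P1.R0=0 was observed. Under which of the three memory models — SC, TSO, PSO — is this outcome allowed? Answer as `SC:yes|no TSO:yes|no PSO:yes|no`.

outcome vector order: (P0.R0,P1.R0)
SC: 4 outcomes — {02 10 12 22}
TSO: 6 outcomes — {00 02 10 12 20 22}
PSO: 6 outcomes — {00 02 10 12 20 22}
target 00 ∈ {TSO,PSO}

SC:no TSO:yes PSO:yes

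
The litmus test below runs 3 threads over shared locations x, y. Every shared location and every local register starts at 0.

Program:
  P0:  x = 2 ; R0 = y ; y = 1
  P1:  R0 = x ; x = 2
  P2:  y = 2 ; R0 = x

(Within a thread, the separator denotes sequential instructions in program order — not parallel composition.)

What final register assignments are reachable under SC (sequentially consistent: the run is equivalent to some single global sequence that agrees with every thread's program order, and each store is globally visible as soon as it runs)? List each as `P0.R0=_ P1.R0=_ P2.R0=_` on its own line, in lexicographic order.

P0.R0=0 P1.R0=0 P2.R0=2
P0.R0=0 P1.R0=2 P2.R0=2
P0.R0=2 P1.R0=0 P2.R0=0
P0.R0=2 P1.R0=0 P2.R0=2
P0.R0=2 P1.R0=2 P2.R0=0
P0.R0=2 P1.R0=2 P2.R0=2

outcome vector order: (P0.R0,P1.R0,P2.R0)
|SC outcomes| = 6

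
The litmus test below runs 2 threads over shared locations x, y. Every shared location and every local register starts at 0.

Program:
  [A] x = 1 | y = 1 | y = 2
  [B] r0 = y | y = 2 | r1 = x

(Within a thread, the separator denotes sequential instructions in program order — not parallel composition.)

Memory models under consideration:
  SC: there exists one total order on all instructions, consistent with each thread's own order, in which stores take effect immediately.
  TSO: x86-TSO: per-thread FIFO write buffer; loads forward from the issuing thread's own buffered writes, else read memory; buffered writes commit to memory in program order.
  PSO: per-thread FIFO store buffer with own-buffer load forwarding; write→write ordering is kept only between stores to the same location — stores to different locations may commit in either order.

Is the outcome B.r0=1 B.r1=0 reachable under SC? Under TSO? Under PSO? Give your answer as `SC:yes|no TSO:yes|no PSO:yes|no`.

outcome vector order: (B.r0,B.r1)
SC: 4 outcomes — {(0,0); (0,1); (1,1); (2,1)}
TSO: 4 outcomes — {(0,0); (0,1); (1,1); (2,1)}
PSO: 6 outcomes — {(0,0); (0,1); (1,0); (1,1); (2,0); (2,1)}
target (1,0) ∈ {PSO}

SC:no TSO:no PSO:yes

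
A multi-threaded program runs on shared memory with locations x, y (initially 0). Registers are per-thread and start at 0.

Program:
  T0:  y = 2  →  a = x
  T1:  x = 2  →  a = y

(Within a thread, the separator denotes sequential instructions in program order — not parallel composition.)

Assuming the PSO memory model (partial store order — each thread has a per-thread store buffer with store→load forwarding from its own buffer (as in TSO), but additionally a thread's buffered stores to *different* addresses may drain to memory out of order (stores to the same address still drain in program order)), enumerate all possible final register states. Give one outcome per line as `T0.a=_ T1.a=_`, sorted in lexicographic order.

outcome vector order: (T0.a,T1.a)
|PSO outcomes| = 4

T0.a=0 T1.a=0
T0.a=0 T1.a=2
T0.a=2 T1.a=0
T0.a=2 T1.a=2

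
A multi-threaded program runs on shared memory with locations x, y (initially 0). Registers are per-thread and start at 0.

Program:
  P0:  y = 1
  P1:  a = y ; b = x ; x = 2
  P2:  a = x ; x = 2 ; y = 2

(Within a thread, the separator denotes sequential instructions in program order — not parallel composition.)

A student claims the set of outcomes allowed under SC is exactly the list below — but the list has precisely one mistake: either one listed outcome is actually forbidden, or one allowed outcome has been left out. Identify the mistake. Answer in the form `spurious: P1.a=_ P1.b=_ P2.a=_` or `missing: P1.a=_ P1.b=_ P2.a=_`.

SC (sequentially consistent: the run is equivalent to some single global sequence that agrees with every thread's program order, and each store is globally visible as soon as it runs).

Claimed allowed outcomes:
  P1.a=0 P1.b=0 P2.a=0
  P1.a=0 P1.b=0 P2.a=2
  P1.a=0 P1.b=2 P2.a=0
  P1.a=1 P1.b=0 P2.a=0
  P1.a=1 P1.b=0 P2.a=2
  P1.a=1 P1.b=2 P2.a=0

missing: P1.a=2 P1.b=2 P2.a=0

outcome vector order: (P1.a,P1.b,P2.a)
[SC] allowed = {000; 002; 020; 100; 102; 120; 220}
SC∖claimed = {220}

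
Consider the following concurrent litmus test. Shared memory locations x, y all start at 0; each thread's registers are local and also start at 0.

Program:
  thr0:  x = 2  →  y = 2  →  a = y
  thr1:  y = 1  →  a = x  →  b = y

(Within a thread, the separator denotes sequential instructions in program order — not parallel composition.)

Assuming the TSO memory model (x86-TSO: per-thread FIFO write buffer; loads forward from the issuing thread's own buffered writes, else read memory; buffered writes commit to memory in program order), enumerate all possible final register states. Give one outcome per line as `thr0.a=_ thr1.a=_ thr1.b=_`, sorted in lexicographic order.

outcome vector order: (thr0.a,thr1.a,thr1.b)
|TSO outcomes| = 6

thr0.a=1 thr1.a=0 thr1.b=1
thr0.a=1 thr1.a=2 thr1.b=1
thr0.a=2 thr1.a=0 thr1.b=1
thr0.a=2 thr1.a=0 thr1.b=2
thr0.a=2 thr1.a=2 thr1.b=1
thr0.a=2 thr1.a=2 thr1.b=2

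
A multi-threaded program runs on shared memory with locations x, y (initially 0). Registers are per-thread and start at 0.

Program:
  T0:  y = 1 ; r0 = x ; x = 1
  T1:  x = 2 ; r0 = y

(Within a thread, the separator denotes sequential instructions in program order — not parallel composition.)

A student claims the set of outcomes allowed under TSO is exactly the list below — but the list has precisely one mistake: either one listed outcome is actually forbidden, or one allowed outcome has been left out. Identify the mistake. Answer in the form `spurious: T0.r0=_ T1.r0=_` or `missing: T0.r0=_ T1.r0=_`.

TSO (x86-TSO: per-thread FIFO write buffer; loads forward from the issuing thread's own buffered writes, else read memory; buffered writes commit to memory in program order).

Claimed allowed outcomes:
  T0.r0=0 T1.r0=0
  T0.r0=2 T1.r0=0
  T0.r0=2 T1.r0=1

missing: T0.r0=0 T1.r0=1

outcome vector order: (T0.r0,T1.r0)
under TSO → (0,0) (0,1) (2,0) (2,1)
TSO∖claimed = {(0,1)}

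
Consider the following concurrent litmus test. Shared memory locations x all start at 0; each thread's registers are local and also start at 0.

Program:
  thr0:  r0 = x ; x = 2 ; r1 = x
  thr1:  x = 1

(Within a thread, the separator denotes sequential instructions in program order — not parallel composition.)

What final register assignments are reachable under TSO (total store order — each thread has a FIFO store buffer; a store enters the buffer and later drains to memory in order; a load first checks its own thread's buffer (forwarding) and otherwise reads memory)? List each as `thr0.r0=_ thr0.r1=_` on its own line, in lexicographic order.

outcome vector order: (thr0.r0,thr0.r1)
|TSO outcomes| = 3

thr0.r0=0 thr0.r1=1
thr0.r0=0 thr0.r1=2
thr0.r0=1 thr0.r1=2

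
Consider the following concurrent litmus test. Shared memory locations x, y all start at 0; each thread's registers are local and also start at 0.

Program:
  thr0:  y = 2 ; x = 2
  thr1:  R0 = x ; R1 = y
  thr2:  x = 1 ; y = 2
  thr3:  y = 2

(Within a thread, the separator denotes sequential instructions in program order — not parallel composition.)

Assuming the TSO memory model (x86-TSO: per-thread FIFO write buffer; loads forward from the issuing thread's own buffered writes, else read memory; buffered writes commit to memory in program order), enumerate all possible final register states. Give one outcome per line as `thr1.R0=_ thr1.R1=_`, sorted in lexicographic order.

outcome vector order: (thr1.R0,thr1.R1)
|TSO outcomes| = 5

thr1.R0=0 thr1.R1=0
thr1.R0=0 thr1.R1=2
thr1.R0=1 thr1.R1=0
thr1.R0=1 thr1.R1=2
thr1.R0=2 thr1.R1=2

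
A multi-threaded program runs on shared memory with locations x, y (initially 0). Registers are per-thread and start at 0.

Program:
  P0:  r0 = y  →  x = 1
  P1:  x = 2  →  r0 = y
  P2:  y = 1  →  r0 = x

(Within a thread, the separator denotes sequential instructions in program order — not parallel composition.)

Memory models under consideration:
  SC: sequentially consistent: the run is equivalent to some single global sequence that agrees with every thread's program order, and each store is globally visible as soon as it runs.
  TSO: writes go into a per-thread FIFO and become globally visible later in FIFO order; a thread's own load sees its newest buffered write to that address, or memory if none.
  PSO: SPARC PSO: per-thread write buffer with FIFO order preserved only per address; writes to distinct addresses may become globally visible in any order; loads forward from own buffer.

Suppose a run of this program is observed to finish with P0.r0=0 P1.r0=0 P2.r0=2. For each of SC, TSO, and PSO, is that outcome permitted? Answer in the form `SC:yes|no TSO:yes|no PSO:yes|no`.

outcome vector order: (P0.r0,P1.r0,P2.r0)
SC (10): 001 002 010 011 012 101 102 110 111 112
TSO (12): 000 001 002 010 011 012 100 101 102 110 111 112
PSO (12): 000 001 002 010 011 012 100 101 102 110 111 112
target 002 ∈ {SC,TSO,PSO}

SC:yes TSO:yes PSO:yes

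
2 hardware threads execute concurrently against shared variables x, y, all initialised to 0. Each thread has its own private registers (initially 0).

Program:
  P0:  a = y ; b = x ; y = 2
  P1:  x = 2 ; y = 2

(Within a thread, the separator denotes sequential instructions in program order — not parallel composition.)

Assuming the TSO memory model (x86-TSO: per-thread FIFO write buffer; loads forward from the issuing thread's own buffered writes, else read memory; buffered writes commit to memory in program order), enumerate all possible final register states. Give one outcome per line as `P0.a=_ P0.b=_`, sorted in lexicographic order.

P0.a=0 P0.b=0
P0.a=0 P0.b=2
P0.a=2 P0.b=2

outcome vector order: (P0.a,P0.b)
|TSO outcomes| = 3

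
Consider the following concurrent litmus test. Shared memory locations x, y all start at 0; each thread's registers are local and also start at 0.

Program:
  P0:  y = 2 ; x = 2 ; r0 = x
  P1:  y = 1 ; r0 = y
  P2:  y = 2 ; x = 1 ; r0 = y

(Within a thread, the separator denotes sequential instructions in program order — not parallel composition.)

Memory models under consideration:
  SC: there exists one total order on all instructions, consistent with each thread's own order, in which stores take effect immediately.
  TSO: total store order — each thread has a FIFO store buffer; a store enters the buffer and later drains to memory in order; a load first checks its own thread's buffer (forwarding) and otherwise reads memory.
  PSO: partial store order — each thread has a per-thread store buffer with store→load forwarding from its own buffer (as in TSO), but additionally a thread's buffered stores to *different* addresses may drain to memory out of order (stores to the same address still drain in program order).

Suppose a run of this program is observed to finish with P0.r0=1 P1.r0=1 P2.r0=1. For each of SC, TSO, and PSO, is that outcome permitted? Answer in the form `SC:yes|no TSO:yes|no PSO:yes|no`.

SC:yes TSO:yes PSO:yes

outcome vector order: (P0.r0,P1.r0,P2.r0)
SC: 7 outcomes — {(1,1,1) (1,1,2) (1,2,2) (2,1,1) (2,1,2) (2,2,1) (2,2,2)}
TSO: 8 outcomes — {(1,1,1) (1,1,2) (1,2,1) (1,2,2) (2,1,1) (2,1,2) (2,2,1) (2,2,2)}
PSO: 8 outcomes — {(1,1,1) (1,1,2) (1,2,1) (1,2,2) (2,1,1) (2,1,2) (2,2,1) (2,2,2)}
target (1,1,1) ∈ {SC,TSO,PSO}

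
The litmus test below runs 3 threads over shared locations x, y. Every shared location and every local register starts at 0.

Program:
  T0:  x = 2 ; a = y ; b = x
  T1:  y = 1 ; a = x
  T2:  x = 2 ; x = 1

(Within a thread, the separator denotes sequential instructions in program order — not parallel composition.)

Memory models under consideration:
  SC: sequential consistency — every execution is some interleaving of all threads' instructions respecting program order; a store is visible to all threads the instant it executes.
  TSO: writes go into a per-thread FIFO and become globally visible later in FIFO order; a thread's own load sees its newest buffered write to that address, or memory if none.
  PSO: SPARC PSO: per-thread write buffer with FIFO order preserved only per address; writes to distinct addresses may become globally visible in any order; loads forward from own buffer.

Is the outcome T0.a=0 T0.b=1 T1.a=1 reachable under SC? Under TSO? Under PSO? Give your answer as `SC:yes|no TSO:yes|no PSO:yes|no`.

SC:yes TSO:yes PSO:yes

outcome vector order: (T0.a,T0.b,T1.a)
under SC → <0 1 1>; <0 1 2>; <0 2 1>; <0 2 2>; <1 1 0>; <1 1 1>; <1 1 2>; <1 2 0>; <1 2 1>; <1 2 2>
under TSO → <0 1 0>; <0 1 1>; <0 1 2>; <0 2 0>; <0 2 1>; <0 2 2>; <1 1 0>; <1 1 1>; <1 1 2>; <1 2 0>; <1 2 1>; <1 2 2>
under PSO → <0 1 0>; <0 1 1>; <0 1 2>; <0 2 0>; <0 2 1>; <0 2 2>; <1 1 0>; <1 1 1>; <1 1 2>; <1 2 0>; <1 2 1>; <1 2 2>
target <0 1 1> ∈ {SC,TSO,PSO}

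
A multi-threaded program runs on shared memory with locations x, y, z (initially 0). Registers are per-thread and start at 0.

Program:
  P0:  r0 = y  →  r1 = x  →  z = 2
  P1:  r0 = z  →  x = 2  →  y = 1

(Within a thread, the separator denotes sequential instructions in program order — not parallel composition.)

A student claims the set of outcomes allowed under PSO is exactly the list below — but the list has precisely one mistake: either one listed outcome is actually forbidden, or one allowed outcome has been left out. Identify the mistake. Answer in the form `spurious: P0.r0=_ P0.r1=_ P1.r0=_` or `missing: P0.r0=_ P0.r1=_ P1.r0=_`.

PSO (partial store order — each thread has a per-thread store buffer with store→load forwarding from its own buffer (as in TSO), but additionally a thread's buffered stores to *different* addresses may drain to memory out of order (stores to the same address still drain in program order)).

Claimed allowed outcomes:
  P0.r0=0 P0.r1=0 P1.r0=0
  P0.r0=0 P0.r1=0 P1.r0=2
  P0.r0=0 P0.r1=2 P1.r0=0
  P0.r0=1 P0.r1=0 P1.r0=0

missing: P0.r0=1 P0.r1=2 P1.r0=0

outcome vector order: (P0.r0,P0.r1,P1.r0)
[PSO] allowed = {<0 0 0>, <0 0 2>, <0 2 0>, <1 0 0>, <1 2 0>}
PSO∖claimed = {<1 2 0>}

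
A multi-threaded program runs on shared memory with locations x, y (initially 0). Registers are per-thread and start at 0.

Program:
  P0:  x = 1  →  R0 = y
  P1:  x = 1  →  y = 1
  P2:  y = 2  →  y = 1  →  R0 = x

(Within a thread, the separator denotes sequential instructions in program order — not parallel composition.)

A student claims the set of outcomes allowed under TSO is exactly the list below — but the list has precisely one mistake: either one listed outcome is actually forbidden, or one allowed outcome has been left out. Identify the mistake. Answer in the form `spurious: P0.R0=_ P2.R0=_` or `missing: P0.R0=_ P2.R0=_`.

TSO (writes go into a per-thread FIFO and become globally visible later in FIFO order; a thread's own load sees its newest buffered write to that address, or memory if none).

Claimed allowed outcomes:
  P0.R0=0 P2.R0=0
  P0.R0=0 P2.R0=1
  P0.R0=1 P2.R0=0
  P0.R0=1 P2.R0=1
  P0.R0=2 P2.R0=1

missing: P0.R0=2 P2.R0=0

outcome vector order: (P0.R0,P2.R0)
TSO: 6 outcomes — {0/0, 0/1, 1/0, 1/1, 2/0, 2/1}
TSO∖claimed = {2/0}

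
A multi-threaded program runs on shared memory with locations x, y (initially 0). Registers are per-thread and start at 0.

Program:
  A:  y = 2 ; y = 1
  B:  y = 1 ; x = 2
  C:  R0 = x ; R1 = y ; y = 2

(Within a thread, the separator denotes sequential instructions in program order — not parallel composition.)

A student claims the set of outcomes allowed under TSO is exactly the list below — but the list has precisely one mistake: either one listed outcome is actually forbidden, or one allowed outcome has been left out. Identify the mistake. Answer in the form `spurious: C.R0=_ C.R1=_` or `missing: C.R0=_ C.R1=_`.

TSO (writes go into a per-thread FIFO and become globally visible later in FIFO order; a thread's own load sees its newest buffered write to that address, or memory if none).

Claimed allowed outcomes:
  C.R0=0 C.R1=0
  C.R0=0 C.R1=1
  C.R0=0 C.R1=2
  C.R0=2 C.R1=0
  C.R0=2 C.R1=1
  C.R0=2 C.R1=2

outcome vector order: (C.R0,C.R1)
[TSO] allowed = {<0 0> <0 1> <0 2> <2 1> <2 2>}
claimed∖TSO = {<2 0>}

spurious: C.R0=2 C.R1=0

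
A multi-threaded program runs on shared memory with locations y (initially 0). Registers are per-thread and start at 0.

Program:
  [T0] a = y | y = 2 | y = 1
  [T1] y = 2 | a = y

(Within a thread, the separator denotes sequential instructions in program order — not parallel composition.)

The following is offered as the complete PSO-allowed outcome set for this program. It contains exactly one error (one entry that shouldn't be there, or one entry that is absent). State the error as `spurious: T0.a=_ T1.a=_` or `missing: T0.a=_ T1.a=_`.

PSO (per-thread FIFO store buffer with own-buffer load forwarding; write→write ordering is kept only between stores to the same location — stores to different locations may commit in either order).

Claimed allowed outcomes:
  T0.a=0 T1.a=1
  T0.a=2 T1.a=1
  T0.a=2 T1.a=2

outcome vector order: (T0.a,T1.a)
PSO: 4 outcomes — {0/1 0/2 2/1 2/2}
PSO∖claimed = {0/2}

missing: T0.a=0 T1.a=2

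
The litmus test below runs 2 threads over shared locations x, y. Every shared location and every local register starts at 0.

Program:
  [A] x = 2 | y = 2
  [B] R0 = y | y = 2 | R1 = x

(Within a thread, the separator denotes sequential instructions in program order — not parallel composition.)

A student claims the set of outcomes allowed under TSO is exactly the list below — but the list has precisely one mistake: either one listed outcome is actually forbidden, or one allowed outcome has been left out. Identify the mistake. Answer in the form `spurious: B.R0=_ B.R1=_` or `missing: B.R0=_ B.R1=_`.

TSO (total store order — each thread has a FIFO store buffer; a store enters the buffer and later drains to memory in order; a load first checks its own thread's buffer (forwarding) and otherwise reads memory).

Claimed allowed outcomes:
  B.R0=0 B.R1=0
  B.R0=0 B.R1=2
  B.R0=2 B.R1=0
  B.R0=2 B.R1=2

outcome vector order: (B.R0,B.R1)
[TSO] allowed = {00 02 22}
claimed∖TSO = {20}

spurious: B.R0=2 B.R1=0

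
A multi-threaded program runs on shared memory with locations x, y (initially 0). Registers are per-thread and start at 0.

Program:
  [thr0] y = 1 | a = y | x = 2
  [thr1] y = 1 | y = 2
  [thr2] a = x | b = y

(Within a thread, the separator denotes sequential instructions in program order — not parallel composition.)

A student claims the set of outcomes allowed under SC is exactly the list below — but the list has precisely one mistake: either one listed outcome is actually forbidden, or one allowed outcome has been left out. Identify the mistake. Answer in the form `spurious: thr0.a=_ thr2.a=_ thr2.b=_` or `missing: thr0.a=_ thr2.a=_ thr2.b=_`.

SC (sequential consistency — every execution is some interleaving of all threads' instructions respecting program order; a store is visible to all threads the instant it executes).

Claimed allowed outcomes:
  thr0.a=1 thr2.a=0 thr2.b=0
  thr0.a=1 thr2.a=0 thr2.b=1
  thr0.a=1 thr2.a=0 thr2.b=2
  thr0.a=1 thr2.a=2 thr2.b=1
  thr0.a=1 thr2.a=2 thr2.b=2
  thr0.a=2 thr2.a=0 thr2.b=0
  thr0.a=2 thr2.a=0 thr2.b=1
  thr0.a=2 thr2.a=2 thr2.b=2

missing: thr0.a=2 thr2.a=0 thr2.b=2

outcome vector order: (thr0.a,thr2.a,thr2.b)
SC: 9 outcomes — {(1,0,0) (1,0,1) (1,0,2) (1,2,1) (1,2,2) (2,0,0) (2,0,1) (2,0,2) (2,2,2)}
SC∖claimed = {(2,0,2)}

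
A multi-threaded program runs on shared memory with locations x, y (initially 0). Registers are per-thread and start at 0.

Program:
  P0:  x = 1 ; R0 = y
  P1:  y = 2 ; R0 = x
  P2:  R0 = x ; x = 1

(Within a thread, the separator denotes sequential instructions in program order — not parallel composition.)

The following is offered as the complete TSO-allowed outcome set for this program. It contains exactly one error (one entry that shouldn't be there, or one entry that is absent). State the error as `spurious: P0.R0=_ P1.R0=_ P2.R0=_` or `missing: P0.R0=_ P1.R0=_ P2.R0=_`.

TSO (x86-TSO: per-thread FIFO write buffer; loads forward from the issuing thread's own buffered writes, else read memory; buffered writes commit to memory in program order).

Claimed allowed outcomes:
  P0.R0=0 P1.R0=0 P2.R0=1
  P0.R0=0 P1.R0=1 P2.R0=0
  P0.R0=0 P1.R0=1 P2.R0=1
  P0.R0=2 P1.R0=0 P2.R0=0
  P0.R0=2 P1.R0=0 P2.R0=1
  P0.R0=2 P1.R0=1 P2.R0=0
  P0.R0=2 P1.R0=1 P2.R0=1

missing: P0.R0=0 P1.R0=0 P2.R0=0

outcome vector order: (P0.R0,P1.R0,P2.R0)
TSO: 8 outcomes — {<0 0 0> <0 0 1> <0 1 0> <0 1 1> <2 0 0> <2 0 1> <2 1 0> <2 1 1>}
TSO∖claimed = {<0 0 0>}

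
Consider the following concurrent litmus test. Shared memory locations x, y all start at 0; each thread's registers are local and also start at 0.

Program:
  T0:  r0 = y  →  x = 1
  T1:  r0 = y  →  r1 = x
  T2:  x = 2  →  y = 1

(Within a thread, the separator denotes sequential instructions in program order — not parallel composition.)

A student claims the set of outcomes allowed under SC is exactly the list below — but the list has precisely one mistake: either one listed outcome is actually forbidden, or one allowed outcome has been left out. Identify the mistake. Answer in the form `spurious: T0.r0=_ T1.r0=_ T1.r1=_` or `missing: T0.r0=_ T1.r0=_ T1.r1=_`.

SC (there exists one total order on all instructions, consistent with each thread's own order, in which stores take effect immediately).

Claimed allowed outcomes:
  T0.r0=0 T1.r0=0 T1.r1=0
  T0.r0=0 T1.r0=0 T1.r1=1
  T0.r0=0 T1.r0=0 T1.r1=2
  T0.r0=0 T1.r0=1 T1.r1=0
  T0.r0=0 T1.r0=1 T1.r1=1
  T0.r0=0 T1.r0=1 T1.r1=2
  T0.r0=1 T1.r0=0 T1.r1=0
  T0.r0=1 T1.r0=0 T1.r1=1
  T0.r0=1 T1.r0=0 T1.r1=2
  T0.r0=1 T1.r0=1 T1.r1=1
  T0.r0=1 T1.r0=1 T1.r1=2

spurious: T0.r0=0 T1.r0=1 T1.r1=0

outcome vector order: (T0.r0,T1.r0,T1.r1)
SC (10): 000 001 002 011 012 100 101 102 111 112
claimed∖SC = {010}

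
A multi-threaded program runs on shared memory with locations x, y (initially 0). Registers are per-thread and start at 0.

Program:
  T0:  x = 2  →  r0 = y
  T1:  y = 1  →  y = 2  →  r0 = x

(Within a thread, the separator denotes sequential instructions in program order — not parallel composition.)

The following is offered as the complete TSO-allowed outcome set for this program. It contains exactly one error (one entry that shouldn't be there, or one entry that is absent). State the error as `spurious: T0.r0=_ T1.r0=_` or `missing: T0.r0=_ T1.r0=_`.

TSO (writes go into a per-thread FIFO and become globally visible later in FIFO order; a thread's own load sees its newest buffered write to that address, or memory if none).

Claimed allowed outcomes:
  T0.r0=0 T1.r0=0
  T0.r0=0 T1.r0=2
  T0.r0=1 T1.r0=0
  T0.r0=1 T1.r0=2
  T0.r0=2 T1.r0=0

missing: T0.r0=2 T1.r0=2

outcome vector order: (T0.r0,T1.r0)
TSO (6): 0/0; 0/2; 1/0; 1/2; 2/0; 2/2
TSO∖claimed = {2/2}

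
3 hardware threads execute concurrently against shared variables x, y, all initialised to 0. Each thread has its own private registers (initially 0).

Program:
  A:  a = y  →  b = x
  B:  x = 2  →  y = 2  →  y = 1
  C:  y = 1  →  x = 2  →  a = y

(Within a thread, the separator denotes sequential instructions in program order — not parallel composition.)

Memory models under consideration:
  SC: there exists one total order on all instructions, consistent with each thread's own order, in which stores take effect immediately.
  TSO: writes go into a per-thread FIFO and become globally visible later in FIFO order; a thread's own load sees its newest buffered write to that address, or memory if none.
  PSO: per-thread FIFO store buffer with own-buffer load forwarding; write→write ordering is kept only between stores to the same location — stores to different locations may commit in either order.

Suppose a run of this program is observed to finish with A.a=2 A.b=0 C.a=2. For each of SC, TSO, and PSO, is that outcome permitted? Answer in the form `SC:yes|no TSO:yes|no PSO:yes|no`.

outcome vector order: (A.a,A.b,C.a)
SC: 10 outcomes — {001 002 021 022 101 102 121 122 221 222}
TSO: 10 outcomes — {001 002 021 022 101 102 121 122 221 222}
PSO: 12 outcomes — {001 002 021 022 101 102 121 122 201 202 221 222}
target 202 ∈ {PSO}

SC:no TSO:no PSO:yes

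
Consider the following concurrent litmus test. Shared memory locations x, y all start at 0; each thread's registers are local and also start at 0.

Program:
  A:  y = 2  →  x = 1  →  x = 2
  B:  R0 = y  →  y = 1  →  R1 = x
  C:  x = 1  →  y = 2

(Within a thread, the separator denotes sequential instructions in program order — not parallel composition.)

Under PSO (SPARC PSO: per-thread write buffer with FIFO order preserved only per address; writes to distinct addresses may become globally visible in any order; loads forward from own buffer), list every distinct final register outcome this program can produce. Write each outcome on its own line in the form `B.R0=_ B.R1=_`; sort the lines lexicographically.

outcome vector order: (B.R0,B.R1)
|PSO outcomes| = 6

B.R0=0 B.R1=0
B.R0=0 B.R1=1
B.R0=0 B.R1=2
B.R0=2 B.R1=0
B.R0=2 B.R1=1
B.R0=2 B.R1=2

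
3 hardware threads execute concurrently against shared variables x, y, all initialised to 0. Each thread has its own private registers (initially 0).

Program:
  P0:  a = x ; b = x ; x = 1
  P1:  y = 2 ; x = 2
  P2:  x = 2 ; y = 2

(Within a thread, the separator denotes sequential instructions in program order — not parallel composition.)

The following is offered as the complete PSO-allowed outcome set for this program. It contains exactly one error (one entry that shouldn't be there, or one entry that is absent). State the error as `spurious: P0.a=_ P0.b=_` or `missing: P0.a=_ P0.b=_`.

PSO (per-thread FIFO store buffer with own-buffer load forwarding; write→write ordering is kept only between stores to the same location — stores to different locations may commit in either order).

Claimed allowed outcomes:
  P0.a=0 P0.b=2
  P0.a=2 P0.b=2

outcome vector order: (P0.a,P0.b)
[PSO] allowed = {<0 0>; <0 2>; <2 2>}
PSO∖claimed = {<0 0>}

missing: P0.a=0 P0.b=0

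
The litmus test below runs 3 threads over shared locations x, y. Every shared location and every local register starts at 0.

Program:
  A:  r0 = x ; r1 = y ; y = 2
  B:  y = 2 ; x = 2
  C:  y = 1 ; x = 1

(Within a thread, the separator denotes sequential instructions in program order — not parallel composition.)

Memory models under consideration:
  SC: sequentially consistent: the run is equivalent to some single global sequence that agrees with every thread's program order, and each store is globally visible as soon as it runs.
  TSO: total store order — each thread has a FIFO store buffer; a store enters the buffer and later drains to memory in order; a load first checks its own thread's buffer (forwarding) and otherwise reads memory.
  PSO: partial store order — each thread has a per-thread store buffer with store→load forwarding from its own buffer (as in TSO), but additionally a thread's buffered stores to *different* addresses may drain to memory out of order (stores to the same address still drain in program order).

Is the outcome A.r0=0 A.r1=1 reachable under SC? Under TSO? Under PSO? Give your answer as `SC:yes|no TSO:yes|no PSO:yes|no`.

outcome vector order: (A.r0,A.r1)
under SC → 00 01 02 11 12 21 22
under TSO → 00 01 02 11 12 21 22
under PSO → 00 01 02 10 11 12 20 21 22
target 01 ∈ {SC,TSO,PSO}

SC:yes TSO:yes PSO:yes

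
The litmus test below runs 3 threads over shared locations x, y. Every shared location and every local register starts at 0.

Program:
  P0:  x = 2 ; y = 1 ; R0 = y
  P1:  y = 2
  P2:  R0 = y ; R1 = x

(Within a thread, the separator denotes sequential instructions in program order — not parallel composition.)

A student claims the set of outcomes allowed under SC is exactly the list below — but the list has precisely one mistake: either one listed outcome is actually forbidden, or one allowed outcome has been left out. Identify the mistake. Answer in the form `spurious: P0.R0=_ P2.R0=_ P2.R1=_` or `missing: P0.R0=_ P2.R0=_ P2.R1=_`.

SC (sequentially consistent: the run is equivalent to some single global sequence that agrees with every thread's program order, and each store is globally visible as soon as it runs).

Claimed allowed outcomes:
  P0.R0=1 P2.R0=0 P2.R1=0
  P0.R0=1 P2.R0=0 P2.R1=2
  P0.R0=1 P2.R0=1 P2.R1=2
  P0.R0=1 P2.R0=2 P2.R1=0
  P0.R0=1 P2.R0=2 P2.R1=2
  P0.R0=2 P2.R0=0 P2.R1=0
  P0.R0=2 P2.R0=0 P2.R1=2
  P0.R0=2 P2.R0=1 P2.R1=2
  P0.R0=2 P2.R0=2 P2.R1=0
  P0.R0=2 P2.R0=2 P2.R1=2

spurious: P0.R0=2 P2.R0=2 P2.R1=0

outcome vector order: (P0.R0,P2.R0,P2.R1)
[SC] allowed = {1/0/0 1/0/2 1/1/2 1/2/0 1/2/2 2/0/0 2/0/2 2/1/2 2/2/2}
claimed∖SC = {2/2/0}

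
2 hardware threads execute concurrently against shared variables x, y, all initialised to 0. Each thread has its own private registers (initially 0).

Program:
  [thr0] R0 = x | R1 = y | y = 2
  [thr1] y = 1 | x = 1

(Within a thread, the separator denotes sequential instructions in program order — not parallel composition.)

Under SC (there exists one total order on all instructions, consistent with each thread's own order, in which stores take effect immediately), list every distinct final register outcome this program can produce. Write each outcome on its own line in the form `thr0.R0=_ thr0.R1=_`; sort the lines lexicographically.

thr0.R0=0 thr0.R1=0
thr0.R0=0 thr0.R1=1
thr0.R0=1 thr0.R1=1

outcome vector order: (thr0.R0,thr0.R1)
|SC outcomes| = 3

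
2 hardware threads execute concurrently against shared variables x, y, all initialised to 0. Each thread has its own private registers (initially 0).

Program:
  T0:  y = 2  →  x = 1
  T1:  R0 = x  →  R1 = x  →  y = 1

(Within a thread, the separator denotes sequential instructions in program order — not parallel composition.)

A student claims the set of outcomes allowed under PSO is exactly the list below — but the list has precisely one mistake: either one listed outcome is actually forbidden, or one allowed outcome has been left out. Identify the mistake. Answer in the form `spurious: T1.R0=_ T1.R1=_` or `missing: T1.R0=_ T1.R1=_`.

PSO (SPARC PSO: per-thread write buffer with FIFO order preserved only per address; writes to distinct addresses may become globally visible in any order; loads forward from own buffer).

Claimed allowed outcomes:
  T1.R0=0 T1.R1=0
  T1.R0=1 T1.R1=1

missing: T1.R0=0 T1.R1=1

outcome vector order: (T1.R0,T1.R1)
PSO (3): 00, 01, 11
PSO∖claimed = {01}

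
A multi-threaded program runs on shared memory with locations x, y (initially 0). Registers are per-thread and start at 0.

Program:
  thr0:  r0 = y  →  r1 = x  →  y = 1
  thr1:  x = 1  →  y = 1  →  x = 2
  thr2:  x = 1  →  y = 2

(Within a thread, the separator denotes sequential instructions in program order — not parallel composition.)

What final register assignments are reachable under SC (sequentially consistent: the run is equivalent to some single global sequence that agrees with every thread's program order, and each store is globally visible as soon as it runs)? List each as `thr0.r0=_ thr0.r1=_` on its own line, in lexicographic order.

thr0.r0=0 thr0.r1=0
thr0.r0=0 thr0.r1=1
thr0.r0=0 thr0.r1=2
thr0.r0=1 thr0.r1=1
thr0.r0=1 thr0.r1=2
thr0.r0=2 thr0.r1=1
thr0.r0=2 thr0.r1=2

outcome vector order: (thr0.r0,thr0.r1)
|SC outcomes| = 7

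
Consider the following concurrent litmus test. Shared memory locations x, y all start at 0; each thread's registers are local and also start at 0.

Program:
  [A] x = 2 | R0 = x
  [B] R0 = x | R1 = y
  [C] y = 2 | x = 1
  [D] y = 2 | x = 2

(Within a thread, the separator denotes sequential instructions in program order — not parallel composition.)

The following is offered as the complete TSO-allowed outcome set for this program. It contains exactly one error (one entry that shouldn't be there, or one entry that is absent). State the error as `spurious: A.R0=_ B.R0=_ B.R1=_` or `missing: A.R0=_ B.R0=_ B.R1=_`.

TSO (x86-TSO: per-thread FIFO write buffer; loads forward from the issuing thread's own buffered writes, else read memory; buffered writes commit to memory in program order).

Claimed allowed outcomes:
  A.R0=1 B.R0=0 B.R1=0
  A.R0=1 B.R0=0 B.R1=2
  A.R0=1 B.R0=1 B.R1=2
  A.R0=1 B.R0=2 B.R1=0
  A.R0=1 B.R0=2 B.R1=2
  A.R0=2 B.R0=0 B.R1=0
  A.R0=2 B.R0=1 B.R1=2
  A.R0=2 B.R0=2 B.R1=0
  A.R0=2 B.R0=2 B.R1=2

outcome vector order: (A.R0,B.R0,B.R1)
[TSO] allowed = {(1,0,0); (1,0,2); (1,1,2); (1,2,0); (1,2,2); (2,0,0); (2,0,2); (2,1,2); (2,2,0); (2,2,2)}
TSO∖claimed = {(2,0,2)}

missing: A.R0=2 B.R0=0 B.R1=2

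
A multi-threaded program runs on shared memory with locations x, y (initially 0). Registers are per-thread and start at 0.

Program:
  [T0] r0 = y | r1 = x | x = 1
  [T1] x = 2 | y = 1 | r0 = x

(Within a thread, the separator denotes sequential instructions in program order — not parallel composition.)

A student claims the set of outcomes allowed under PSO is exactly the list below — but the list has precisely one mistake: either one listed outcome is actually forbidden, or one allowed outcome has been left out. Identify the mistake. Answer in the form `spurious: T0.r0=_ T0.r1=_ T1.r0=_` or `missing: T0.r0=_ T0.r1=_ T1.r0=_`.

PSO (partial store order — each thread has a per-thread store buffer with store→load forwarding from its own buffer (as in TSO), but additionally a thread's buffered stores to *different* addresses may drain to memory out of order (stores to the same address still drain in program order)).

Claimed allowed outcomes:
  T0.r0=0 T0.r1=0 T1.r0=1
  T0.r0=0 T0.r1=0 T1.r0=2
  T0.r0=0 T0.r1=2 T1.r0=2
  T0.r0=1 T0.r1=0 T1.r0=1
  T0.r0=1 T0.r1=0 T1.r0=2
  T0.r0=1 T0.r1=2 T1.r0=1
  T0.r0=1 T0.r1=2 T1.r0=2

outcome vector order: (T0.r0,T0.r1,T1.r0)
[PSO] allowed = {001 002 021 022 101 102 121 122}
PSO∖claimed = {021}

missing: T0.r0=0 T0.r1=2 T1.r0=1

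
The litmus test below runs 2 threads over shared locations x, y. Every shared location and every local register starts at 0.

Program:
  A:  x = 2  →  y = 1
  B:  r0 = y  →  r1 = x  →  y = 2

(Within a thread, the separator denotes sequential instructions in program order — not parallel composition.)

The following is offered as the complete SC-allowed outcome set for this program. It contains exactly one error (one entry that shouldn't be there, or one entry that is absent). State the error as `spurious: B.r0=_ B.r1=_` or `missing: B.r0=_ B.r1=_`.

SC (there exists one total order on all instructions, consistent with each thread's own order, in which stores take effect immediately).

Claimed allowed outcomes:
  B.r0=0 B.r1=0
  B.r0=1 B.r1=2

outcome vector order: (B.r0,B.r1)
under SC → (0,0), (0,2), (1,2)
SC∖claimed = {(0,2)}

missing: B.r0=0 B.r1=2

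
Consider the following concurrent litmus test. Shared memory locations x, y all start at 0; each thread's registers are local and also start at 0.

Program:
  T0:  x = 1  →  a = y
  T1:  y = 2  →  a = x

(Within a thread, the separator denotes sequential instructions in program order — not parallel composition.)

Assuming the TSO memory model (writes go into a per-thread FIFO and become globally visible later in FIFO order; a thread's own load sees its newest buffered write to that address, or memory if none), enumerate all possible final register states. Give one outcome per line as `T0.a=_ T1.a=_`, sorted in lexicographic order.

T0.a=0 T1.a=0
T0.a=0 T1.a=1
T0.a=2 T1.a=0
T0.a=2 T1.a=1

outcome vector order: (T0.a,T1.a)
|TSO outcomes| = 4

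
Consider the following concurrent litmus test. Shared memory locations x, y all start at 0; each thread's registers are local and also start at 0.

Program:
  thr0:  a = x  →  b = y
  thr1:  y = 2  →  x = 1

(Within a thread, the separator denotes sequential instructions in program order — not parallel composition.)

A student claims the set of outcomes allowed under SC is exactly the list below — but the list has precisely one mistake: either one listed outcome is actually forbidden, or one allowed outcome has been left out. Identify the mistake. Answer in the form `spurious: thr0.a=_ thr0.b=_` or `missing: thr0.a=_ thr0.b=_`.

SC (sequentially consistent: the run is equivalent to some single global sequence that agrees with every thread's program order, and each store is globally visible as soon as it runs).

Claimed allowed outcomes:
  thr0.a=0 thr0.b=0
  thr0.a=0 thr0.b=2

outcome vector order: (thr0.a,thr0.b)
SC (3): 00 02 12
SC∖claimed = {12}

missing: thr0.a=1 thr0.b=2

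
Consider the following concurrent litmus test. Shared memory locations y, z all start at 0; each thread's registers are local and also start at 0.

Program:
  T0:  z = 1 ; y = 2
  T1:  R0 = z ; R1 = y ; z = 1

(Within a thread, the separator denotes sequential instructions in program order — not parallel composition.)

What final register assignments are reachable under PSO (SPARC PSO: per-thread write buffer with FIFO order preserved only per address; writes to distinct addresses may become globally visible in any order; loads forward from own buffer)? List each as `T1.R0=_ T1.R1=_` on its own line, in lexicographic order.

outcome vector order: (T1.R0,T1.R1)
|PSO outcomes| = 4

T1.R0=0 T1.R1=0
T1.R0=0 T1.R1=2
T1.R0=1 T1.R1=0
T1.R0=1 T1.R1=2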